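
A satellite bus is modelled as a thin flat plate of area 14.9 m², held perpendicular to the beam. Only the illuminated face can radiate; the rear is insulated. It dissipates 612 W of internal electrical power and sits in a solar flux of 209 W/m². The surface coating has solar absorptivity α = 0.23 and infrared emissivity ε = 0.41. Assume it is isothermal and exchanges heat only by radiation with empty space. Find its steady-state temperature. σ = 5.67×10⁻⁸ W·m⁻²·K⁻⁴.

T ≈ 249 K

At steady state, absorbed solar power + internal power = radiated power.
Absorbed: α·S·A_cross = 0.23·209·14.90 = 716.2 W (cross-section A).
Total input = 716.2 + 612 = 1328 W.
Radiated: εσ·A_surf·T⁴ with A_surf = A = 14.90 m².
T⁴ = 1328/(0.41·5.67×10⁻⁸·14.90) = 3.835×10⁹ K⁴.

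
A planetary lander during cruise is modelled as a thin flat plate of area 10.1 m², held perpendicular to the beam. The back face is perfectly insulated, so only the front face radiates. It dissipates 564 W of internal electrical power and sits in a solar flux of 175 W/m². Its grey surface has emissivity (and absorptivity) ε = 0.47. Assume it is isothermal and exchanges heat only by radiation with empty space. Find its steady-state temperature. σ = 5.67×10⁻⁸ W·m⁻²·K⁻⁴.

T ≈ 268 K

At steady state, absorbed solar power + internal power = radiated power.
Absorbed: α·S·A_cross = 0.47·175·10.10 = 830.7 W (cross-section A).
Total input = 830.7 + 564 = 1395 W.
Radiated: εσ·A_surf·T⁴ with A_surf = A = 10.10 m².
T⁴ = 1395/(0.47·5.67×10⁻⁸·10.10) = 5.182×10⁹ K⁴.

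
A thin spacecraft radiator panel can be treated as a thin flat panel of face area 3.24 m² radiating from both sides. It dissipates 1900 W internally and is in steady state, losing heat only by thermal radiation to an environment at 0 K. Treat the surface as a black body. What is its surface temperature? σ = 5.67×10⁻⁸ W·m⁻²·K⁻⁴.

Steady state: internal power = radiated power, P = εσA T⁴.
Radiating area A = 2·3.24 = 6.480 m².
T⁴ = P/(εσA) = 1900/(1.0·5.67×10⁻⁸·6.480) = 5.171×10⁹ K⁴.
T = (5.171×10⁹)^(1/4).

T ≈ 268 K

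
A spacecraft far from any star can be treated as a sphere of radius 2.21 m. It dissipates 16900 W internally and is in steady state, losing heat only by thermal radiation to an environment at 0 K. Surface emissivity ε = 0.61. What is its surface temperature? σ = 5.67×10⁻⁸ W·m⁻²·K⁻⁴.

T ≈ 299 K

Steady state: internal power = radiated power, P = εσA T⁴.
Radiating area A = 4πr² = 61.38 m².
T⁴ = P/(εσA) = 16900/(0.61·5.67×10⁻⁸·61.38) = 7.961×10⁹ K⁴.
T = (7.961×10⁹)^(1/4).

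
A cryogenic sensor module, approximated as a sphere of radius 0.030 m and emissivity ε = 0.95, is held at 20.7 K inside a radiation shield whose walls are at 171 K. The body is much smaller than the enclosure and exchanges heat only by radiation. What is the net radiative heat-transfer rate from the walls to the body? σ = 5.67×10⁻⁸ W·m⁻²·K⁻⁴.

P_net ≈ 0.521 W

For a small grey body in a large enclosure: P_net = εσA(T_body⁴ − T_wall⁴).
A = 4πr² = 0.01131 m²; T_body⁴ − T_wall⁴ = 1.836×10⁵ − 8.550×10⁸ = -8.549×10⁸ K⁴.
|P_net| = 0.95·5.67×10⁻⁸·0.01131·8.549×10⁸.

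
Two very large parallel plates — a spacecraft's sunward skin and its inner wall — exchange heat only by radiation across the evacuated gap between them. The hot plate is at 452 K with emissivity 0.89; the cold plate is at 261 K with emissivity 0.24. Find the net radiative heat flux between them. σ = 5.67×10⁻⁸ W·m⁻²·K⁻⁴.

For two infinite grey parallel plates, q = σ(T₁⁴ − T₂⁴)/(1/ε₁ + 1/ε₂ − 1).
T₁⁴ − T₂⁴ = 4.174×10¹⁰ − 4.640×10⁹ = 3.710×10¹⁰ K⁴.
1/ε₁ + 1/ε₂ − 1 = 1.124 + 4.167 − 1 = 4.290.
q = 5.67×10⁻⁸ × 3.710×10¹⁰ / 4.290.

q ≈ 490 W/m²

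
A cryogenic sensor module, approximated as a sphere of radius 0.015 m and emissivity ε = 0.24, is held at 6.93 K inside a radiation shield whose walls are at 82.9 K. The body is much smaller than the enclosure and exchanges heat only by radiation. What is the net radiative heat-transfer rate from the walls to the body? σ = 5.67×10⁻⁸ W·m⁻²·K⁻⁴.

For a small grey body in a large enclosure: P_net = εσA(T_body⁴ − T_wall⁴).
A = 4πr² = 0.002827 m²; T_body⁴ − T_wall⁴ = 2306 − 4.723×10⁷ = -4.723×10⁷ K⁴.
|P_net| = 0.24·5.67×10⁻⁸·0.002827·4.723×10⁷.

P_net ≈ 0.00182 W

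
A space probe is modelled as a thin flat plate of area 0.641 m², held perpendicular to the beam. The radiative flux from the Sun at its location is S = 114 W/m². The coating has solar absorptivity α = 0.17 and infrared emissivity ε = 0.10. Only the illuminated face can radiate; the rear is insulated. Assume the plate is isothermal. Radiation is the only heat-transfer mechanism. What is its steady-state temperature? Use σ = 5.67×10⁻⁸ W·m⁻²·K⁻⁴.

T ≈ 242 K

At equilibrium, absorbed power = emitted power.
Absorbing cross-section = A = 0.6410 m²; emitting surface = A = 0.6410 m² (ratio 1).
αS·A_cross = εσ·A_surf·T⁴  ⇒  T⁴ = αS/(ε·1σ).
T⁴ = 0.170·114/(0.10·1·5.67×10⁻⁸) = 3.418×10⁹ K⁴.
T = (3.418×10⁹)^(1/4).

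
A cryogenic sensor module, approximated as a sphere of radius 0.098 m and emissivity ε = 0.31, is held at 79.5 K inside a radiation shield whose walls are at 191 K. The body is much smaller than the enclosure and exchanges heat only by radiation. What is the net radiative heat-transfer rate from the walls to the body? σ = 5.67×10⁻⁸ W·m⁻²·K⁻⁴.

For a small grey body in a large enclosure: P_net = εσA(T_body⁴ − T_wall⁴).
A = 4πr² = 0.1207 m²; T_body⁴ − T_wall⁴ = 3.995×10⁷ − 1.331×10⁹ = -1.291×10⁹ K⁴.
|P_net| = 0.31·5.67×10⁻⁸·0.1207·1.291×10⁹.

P_net ≈ 2.74 W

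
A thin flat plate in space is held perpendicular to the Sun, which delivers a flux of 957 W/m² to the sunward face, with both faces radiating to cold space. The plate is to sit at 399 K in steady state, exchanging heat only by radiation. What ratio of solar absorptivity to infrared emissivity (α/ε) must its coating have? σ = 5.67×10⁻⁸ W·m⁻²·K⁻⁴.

Balance: αS·A = εσ·2A·T⁴ ⇒ α/ε = 2σT⁴/S.
α/ε = 2·5.67×10⁻⁸·(399)⁴/957 = 2·5.67×10⁻⁸·2.534×10¹⁰/957.

α/ε ≈ 3.00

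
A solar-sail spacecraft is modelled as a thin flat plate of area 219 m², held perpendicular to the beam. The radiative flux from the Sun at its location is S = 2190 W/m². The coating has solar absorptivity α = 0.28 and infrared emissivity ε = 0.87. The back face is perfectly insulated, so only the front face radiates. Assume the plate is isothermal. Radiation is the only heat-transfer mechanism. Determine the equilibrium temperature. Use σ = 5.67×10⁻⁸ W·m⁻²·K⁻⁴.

T ≈ 334 K

At equilibrium, absorbed power = emitted power.
Absorbing cross-section = A = 219.0 m²; emitting surface = A = 219.0 m² (ratio 1).
αS·A_cross = εσ·A_surf·T⁴  ⇒  T⁴ = αS/(ε·1σ).
T⁴ = 0.280·2190/(0.87·1·5.67×10⁻⁸) = 1.243×10¹⁰ K⁴.
T = (1.243×10¹⁰)^(1/4).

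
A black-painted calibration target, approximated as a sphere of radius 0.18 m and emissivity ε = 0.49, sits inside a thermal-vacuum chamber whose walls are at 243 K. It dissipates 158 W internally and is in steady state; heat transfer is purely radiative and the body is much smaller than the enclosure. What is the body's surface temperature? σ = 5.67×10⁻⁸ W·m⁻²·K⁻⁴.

For a small grey body in a large enclosure, net radiated power = εσA(T⁴ − T_w⁴).
Steady state: P = εσA(T⁴ − T_w⁴) with A = 4πr² = 0.4072 m².
T⁴ = P/(εσA) + T_w⁴ = 158/(0.49·5.67×10⁻⁸·0.4072) + (243)⁴
    = 1.397×10¹⁰ + 3.487×10⁹ = 1.745×10¹⁰ K⁴.

T ≈ 363 K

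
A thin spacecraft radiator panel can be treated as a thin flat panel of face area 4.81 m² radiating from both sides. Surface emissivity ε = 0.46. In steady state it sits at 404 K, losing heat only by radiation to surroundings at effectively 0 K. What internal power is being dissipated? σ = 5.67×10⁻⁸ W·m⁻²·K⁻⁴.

Steady state: P = εσA T⁴.
A = 2·4.81 = 9.620 m²; T⁴ = (404)⁴ = 2.664×10¹⁰ K⁴.
P = 0.46 × 5.67×10⁻⁸ × 9.620 × 2.664×10¹⁰.

P ≈ 6680 W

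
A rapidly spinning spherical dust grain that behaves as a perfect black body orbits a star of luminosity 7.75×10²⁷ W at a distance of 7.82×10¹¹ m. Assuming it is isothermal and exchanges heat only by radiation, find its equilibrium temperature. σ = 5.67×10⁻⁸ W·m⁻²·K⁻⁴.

T ≈ 258 K

First find the stellar flux at distance d: S = L/(4πd²) = 7.75×10²⁷/(4π·(7.82×10¹¹)²) = 1009 W/m².
For an isothermal sphere, absorbed (1−a)S·πr² = emitted σ·4πr²·T⁴, so T⁴ = (1−a)S/(4σ).
T⁴ = 1.00·1009/(4·5.67×10⁻⁸) = 4.447×10⁹ K⁴.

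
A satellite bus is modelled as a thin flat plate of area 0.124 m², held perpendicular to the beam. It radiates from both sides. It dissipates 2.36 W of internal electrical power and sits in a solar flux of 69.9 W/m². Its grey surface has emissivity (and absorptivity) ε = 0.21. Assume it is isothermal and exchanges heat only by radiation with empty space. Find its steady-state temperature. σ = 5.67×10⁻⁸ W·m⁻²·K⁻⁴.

At steady state, absorbed solar power + internal power = radiated power.
Absorbed: α·S·A_cross = 0.21·69.9·0.1240 = 1.820 W (cross-section A).
Total input = 1.820 + 2.36 = 4.180 W.
Radiated: εσ·A_surf·T⁴ with A_surf = 2A = 0.2480 m².
T⁴ = 4.180/(0.21·5.67×10⁻⁸·0.2480) = 1.416×10⁹ K⁴.

T ≈ 194 K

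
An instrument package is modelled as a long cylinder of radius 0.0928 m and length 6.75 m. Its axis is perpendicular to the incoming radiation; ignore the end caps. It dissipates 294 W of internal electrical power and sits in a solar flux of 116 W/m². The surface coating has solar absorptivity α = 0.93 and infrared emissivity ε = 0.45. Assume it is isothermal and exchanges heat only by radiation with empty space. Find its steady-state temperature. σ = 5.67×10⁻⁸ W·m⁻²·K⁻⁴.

T ≈ 256 K

At steady state, absorbed solar power + internal power = radiated power.
Absorbed: α·S·A_cross = 0.93·116·1.253 = 135.2 W (cross-section 2rL).
Total input = 135.2 + 294 = 429.2 W.
Radiated: εσ·A_surf·T⁴ with A_surf = 2πrL = 3.936 m².
T⁴ = 429.2/(0.45·5.67×10⁻⁸·3.936) = 4.274×10⁹ K⁴.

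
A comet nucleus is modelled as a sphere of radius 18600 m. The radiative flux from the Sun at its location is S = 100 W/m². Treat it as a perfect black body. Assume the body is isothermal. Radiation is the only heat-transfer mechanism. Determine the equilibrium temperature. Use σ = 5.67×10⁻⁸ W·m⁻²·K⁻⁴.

T ≈ 145 K

At equilibrium, absorbed power = emitted power.
Absorbing cross-section = πr² = 1.087×10⁹ m²; emitting surface = 4πr² = 4.347×10⁹ m² (ratio 4).
S·A_cross = εσ·A_surf·T⁴  ⇒  T⁴ = S/(4σ).
T⁴ = 1.00·100/(4·5.67×10⁻⁸) = 4.409×10⁸ K⁴.
T = (4.409×10⁸)^(1/4).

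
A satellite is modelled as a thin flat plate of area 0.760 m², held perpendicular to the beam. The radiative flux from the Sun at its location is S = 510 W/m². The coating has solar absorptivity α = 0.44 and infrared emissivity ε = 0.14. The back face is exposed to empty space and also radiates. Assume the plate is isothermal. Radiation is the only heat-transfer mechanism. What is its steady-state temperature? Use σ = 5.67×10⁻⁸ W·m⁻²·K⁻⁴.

T ≈ 345 K

At equilibrium, absorbed power = emitted power.
Absorbing cross-section = A = 0.7600 m²; emitting surface = 2A = 1.520 m² (ratio 2).
αS·A_cross = εσ·A_surf·T⁴  ⇒  T⁴ = αS/(ε·2σ).
T⁴ = 0.440·510/(0.14·2·5.67×10⁻⁸) = 1.413×10¹⁰ K⁴.
T = (1.413×10¹⁰)^(1/4).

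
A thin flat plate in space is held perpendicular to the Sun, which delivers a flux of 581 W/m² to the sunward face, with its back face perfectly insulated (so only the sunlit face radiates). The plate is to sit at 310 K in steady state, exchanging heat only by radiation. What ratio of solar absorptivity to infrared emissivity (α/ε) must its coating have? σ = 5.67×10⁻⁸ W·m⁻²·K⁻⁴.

α/ε ≈ 0.901

Balance: αS·A = εσ·1A·T⁴ ⇒ α/ε = σT⁴/S.
α/ε = 5.67×10⁻⁸·(310)⁴/581 = 5.67×10⁻⁸·9.235×10⁹/581.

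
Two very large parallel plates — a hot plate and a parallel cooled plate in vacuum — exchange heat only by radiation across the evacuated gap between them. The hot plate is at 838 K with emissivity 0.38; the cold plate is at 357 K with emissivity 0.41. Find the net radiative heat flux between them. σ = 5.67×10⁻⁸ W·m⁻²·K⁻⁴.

For two infinite grey parallel plates, q = σ(T₁⁴ − T₂⁴)/(1/ε₁ + 1/ε₂ − 1).
T₁⁴ − T₂⁴ = 4.931×10¹¹ − 1.624×10¹⁰ = 4.769×10¹¹ K⁴.
1/ε₁ + 1/ε₂ − 1 = 2.632 + 2.439 − 1 = 4.071.
q = 5.67×10⁻⁸ × 4.769×10¹¹ / 4.071.

q ≈ 6640 W/m²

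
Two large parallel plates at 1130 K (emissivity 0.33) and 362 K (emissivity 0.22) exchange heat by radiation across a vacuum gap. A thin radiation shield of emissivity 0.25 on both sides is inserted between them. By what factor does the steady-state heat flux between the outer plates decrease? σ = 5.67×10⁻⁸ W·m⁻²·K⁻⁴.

factor ≈ 2.06

Without shield: q₀ = σΔ(T⁴)/(1/ε₁+1/ε₂−1) with denominator 6.576.
With shield the two gaps are in series; the resistances add: (1/ε₁+1/ε_s−1)+(1/ε_s+1/ε₂−1) = 6.030+7.545 = 13.58.
Heat-flux ratio q₀/q = 13.58/6.576.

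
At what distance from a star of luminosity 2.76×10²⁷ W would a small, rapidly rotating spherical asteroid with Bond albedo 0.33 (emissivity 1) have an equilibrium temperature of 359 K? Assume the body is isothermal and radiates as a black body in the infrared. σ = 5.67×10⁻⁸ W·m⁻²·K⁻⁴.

d ≈ 1.98×10¹¹ m

For an isothermal black-emitting sphere, (1−a)S·πr² = σ·4πr²·T⁴ ⇒ S = 4σT⁴/(1−a).
S = 4·5.67×10⁻⁸·(359)⁴/0.670 = 5623 W/m².
Flux falls as S = L/(4πd²), so d = √(L/(4πS)) = √(2.76×10²⁷/(4π·5623)).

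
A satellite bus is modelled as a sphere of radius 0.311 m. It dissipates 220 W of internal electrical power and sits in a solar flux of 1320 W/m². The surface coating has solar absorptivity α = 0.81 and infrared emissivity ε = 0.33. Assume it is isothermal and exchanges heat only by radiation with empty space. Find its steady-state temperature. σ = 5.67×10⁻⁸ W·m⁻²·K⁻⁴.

At steady state, absorbed solar power + internal power = radiated power.
Absorbed: α·S·A_cross = 0.81·1320·0.3039 = 324.9 W (cross-section πr²).
Total input = 324.9 + 220 = 544.9 W.
Radiated: εσ·A_surf·T⁴ with A_surf = 4πr² = 1.215 m².
T⁴ = 544.9/(0.33·5.67×10⁻⁸·1.215) = 2.396×10¹⁰ K⁴.

T ≈ 393 K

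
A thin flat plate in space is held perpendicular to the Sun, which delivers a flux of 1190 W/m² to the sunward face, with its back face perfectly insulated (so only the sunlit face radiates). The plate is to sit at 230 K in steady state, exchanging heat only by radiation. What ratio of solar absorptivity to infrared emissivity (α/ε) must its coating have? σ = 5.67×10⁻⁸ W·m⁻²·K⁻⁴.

Balance: αS·A = εσ·1A·T⁴ ⇒ α/ε = σT⁴/S.
α/ε = 5.67×10⁻⁸·(230)⁴/1190 = 5.67×10⁻⁸·2.798×10⁹/1190.

α/ε ≈ 0.133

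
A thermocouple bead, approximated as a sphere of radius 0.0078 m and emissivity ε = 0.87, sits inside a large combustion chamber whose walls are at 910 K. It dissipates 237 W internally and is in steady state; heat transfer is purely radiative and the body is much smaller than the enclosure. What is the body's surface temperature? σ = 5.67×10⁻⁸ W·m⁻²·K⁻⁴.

For a small grey body in a large enclosure, net radiated power = εσA(T⁴ − T_w⁴).
Steady state: P = εσA(T⁴ − T_w⁴) with A = 4πr² = 7.645×10⁻⁴ m².
T⁴ = P/(εσA) + T_w⁴ = 237/(0.87·5.67×10⁻⁸·7.645×10⁻⁴) + (910)⁴
    = 6.284×10¹² + 6.857×10¹¹ = 6.970×10¹² K⁴.

T ≈ 1620 K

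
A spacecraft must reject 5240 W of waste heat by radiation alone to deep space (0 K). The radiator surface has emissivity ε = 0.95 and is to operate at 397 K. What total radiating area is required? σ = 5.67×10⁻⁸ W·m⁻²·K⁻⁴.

A ≈ 3.92 m²

P = εσA T⁴ ⇒ A = P/(εσT⁴).
T⁴ = 2.484×10¹⁰ K⁴.
A = 5240/(0.95 × 5.67×10⁻⁸ × 2.484×10¹⁰).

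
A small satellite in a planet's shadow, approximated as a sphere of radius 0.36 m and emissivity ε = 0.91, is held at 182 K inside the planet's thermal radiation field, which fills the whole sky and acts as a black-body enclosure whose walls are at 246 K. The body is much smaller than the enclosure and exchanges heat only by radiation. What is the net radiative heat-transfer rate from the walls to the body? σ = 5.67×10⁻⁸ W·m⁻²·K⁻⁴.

P_net ≈ 216 W

For a small grey body in a large enclosure: P_net = εσA(T_body⁴ − T_wall⁴).
A = 4πr² = 1.629 m²; T_body⁴ − T_wall⁴ = 1.097×10⁹ − 3.662×10⁹ = -2.565×10⁹ K⁴.
|P_net| = 0.91·5.67×10⁻⁸·1.629·2.565×10⁹.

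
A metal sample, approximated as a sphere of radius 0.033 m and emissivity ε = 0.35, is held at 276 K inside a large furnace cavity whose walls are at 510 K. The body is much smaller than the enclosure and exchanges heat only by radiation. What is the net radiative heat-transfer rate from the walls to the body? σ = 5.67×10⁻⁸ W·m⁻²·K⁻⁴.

P_net ≈ 16.8 W

For a small grey body in a large enclosure: P_net = εσA(T_body⁴ − T_wall⁴).
A = 4πr² = 0.01368 m²; T_body⁴ − T_wall⁴ = 5.803×10⁹ − 6.765×10¹⁰ = -6.185×10¹⁰ K⁴.
|P_net| = 0.35·5.67×10⁻⁸·0.01368·6.185×10¹⁰.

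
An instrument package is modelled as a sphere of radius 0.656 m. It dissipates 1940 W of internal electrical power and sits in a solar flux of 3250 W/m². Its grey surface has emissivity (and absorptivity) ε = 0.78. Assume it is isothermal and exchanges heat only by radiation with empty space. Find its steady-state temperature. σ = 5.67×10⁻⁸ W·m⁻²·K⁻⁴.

T ≈ 387 K

At steady state, absorbed solar power + internal power = radiated power.
Absorbed: α·S·A_cross = 0.78·3250·1.352 = 3427 W (cross-section πr²).
Total input = 3427 + 1940 = 5367 W.
Radiated: εσ·A_surf·T⁴ with A_surf = 4πr² = 5.408 m².
T⁴ = 5367/(0.78·5.67×10⁻⁸·5.408) = 2.244×10¹⁰ K⁴.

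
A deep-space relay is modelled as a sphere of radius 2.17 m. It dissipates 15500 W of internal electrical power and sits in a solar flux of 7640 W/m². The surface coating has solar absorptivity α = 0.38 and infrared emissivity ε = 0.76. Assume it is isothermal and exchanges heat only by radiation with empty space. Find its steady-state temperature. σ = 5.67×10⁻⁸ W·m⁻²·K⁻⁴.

T ≈ 389 K

At steady state, absorbed solar power + internal power = radiated power.
Absorbed: α·S·A_cross = 0.38·7640·14.79 = 42950 W (cross-section πr²).
Total input = 42950 + 15500 = 58450 W.
Radiated: εσ·A_surf·T⁴ with A_surf = 4πr² = 59.17 m².
T⁴ = 58450/(0.76·5.67×10⁻⁸·59.17) = 2.292×10¹⁰ K⁴.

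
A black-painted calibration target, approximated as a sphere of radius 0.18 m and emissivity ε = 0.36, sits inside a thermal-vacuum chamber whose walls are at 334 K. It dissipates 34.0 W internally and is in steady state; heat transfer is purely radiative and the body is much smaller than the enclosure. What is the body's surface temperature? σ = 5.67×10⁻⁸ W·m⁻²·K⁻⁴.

For a small grey body in a large enclosure, net radiated power = εσA(T⁴ − T_w⁴).
Steady state: P = εσA(T⁴ − T_w⁴) with A = 4πr² = 0.4072 m².
T⁴ = P/(εσA) + T_w⁴ = 34.0/(0.36·5.67×10⁻⁸·0.4072) + (334)⁴
    = 4.091×10⁹ + 1.244×10¹⁰ = 1.654×10¹⁰ K⁴.

T ≈ 359 K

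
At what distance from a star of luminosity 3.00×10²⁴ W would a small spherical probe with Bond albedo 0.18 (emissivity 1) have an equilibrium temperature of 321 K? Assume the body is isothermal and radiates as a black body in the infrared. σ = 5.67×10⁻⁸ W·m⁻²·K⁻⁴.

For an isothermal black-emitting sphere, (1−a)S·πr² = σ·4πr²·T⁴ ⇒ S = 4σT⁴/(1−a).
S = 4·5.67×10⁻⁸·(321)⁴/0.820 = 2937 W/m².
Flux falls as S = L/(4πd²), so d = √(L/(4πS)) = √(3.00×10²⁴/(4π·2937)).

d ≈ 9.02×10⁹ m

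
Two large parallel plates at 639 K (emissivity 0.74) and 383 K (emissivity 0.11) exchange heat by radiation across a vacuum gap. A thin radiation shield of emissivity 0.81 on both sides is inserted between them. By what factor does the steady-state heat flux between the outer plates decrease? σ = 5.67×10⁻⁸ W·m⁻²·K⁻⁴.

factor ≈ 1.16

Without shield: q₀ = σΔ(T⁴)/(1/ε₁+1/ε₂−1) with denominator 9.442.
With shield the two gaps are in series; the resistances add: (1/ε₁+1/ε_s−1)+(1/ε_s+1/ε₂−1) = 1.586+9.325 = 10.91.
Heat-flux ratio q₀/q = 10.91/9.442.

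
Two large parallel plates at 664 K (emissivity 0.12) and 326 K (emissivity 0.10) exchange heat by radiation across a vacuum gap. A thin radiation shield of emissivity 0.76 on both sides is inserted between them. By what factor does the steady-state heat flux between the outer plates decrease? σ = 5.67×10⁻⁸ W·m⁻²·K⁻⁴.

Without shield: q₀ = σΔ(T⁴)/(1/ε₁+1/ε₂−1) with denominator 17.33.
With shield the two gaps are in series; the resistances add: (1/ε₁+1/ε_s−1)+(1/ε_s+1/ε₂−1) = 8.649+10.32 = 18.96.
Heat-flux ratio q₀/q = 18.96/17.33.

factor ≈ 1.09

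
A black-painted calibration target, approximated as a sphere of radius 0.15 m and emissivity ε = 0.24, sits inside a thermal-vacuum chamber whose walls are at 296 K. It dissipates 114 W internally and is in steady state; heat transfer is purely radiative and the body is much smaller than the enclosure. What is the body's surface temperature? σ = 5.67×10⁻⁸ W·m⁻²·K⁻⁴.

T ≈ 439 K

For a small grey body in a large enclosure, net radiated power = εσA(T⁴ − T_w⁴).
Steady state: P = εσA(T⁴ − T_w⁴) with A = 4πr² = 0.2827 m².
T⁴ = P/(εσA) + T_w⁴ = 114/(0.24·5.67×10⁻⁸·0.2827) + (296)⁴
    = 2.963×10¹⁰ + 7.677×10⁹ = 3.731×10¹⁰ K⁴.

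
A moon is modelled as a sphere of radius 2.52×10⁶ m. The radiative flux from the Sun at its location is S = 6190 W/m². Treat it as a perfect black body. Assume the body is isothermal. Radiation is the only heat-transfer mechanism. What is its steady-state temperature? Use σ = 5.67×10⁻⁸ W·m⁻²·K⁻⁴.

T ≈ 406 K

At equilibrium, absorbed power = emitted power.
Absorbing cross-section = πr² = 1.995×10¹³ m²; emitting surface = 4πr² = 7.980×10¹³ m² (ratio 4).
S·A_cross = εσ·A_surf·T⁴  ⇒  T⁴ = S/(4σ).
T⁴ = 1.00·6190/(4·5.67×10⁻⁸) = 2.729×10¹⁰ K⁴.
T = (2.729×10¹⁰)^(1/4).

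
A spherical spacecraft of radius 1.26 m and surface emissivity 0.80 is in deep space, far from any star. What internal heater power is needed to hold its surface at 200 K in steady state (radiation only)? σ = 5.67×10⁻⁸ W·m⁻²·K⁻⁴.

P = εσ·4πr²·T⁴.
4πr² = 19.95 m²; T⁴ = 1.600×10⁹ K⁴.
P = 0.80·5.67×10⁻⁸·19.95·1.600×10⁹.

P ≈ 1450 W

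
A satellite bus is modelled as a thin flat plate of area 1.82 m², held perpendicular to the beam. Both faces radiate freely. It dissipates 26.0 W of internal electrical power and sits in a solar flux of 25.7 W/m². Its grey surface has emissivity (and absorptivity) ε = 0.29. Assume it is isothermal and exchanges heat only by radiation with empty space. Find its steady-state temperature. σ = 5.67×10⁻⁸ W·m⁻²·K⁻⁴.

T ≈ 160 K

At steady state, absorbed solar power + internal power = radiated power.
Absorbed: α·S·A_cross = 0.29·25.7·1.820 = 13.56 W (cross-section A).
Total input = 13.56 + 26.0 = 39.56 W.
Radiated: εσ·A_surf·T⁴ with A_surf = 2A = 3.640 m².
T⁴ = 39.56/(0.29·5.67×10⁻⁸·3.640) = 6.610×10⁸ K⁴.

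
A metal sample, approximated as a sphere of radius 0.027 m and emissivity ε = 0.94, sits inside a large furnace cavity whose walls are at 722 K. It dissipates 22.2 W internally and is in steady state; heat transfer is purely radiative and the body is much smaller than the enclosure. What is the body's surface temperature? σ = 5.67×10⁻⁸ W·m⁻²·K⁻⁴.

T ≈ 750 K

For a small grey body in a large enclosure, net radiated power = εσA(T⁴ − T_w⁴).
Steady state: P = εσA(T⁴ − T_w⁴) with A = 4πr² = 0.009161 m².
T⁴ = P/(εσA) + T_w⁴ = 22.2/(0.94·5.67×10⁻⁸·0.009161) + (722)⁴
    = 4.547×10¹⁰ + 2.717×10¹¹ = 3.172×10¹¹ K⁴.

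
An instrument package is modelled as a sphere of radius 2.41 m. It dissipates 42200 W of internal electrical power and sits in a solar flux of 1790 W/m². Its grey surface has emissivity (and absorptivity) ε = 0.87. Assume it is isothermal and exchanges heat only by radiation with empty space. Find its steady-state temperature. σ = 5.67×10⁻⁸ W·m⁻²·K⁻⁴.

T ≈ 374 K

At steady state, absorbed solar power + internal power = radiated power.
Absorbed: α·S·A_cross = 0.87·1790·18.25 = 28420 W (cross-section πr²).
Total input = 28420 + 42200 = 70620 W.
Radiated: εσ·A_surf·T⁴ with A_surf = 4πr² = 72.99 m².
T⁴ = 70620/(0.87·5.67×10⁻⁸·72.99) = 1.961×10¹⁰ K⁴.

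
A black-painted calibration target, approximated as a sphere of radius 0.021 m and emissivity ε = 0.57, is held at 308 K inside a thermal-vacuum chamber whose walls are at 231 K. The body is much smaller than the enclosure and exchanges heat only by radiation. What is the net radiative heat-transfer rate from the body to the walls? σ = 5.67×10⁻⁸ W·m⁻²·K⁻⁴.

For a small grey body in a large enclosure: P_net = εσA(T_body⁴ − T_wall⁴).
A = 4πr² = 0.005542 m²; T_body⁴ − T_wall⁴ = 8.999×10⁹ − 2.847×10⁹ = 6.152×10⁹ K⁴.
|P_net| = 0.57·5.67×10⁻⁸·0.005542·6.152×10⁹.

P_net ≈ 1.10 W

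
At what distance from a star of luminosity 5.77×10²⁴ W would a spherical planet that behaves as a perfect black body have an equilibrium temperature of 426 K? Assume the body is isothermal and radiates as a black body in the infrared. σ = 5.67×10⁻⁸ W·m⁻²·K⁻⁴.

For an isothermal black-emitting sphere, (1−a)S·πr² = σ·4πr²·T⁴ ⇒ S = 4σT⁴/(1−a).
S = 4·5.67×10⁻⁸·(426)⁴/1.00 = 7469 W/m².
Flux falls as S = L/(4πd²), so d = √(L/(4πS)) = √(5.77×10²⁴/(4π·7469)).

d ≈ 7.84×10⁹ m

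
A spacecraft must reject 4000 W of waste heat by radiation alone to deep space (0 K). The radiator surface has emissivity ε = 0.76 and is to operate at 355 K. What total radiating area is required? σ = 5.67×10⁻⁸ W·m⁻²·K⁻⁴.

P = εσA T⁴ ⇒ A = P/(εσT⁴).
T⁴ = 1.588×10¹⁰ K⁴.
A = 4000/(0.76 × 5.67×10⁻⁸ × 1.588×10¹⁰).

A ≈ 5.84 m²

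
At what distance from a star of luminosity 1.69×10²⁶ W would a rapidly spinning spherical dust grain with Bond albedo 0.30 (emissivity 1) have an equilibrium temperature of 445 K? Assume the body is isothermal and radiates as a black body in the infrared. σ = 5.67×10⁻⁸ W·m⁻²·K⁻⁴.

d ≈ 3.25×10¹⁰ m

For an isothermal black-emitting sphere, (1−a)S·πr² = σ·4πr²·T⁴ ⇒ S = 4σT⁴/(1−a).
S = 4·5.67×10⁻⁸·(445)⁴/0.700 = 12710 W/m².
Flux falls as S = L/(4πd²), so d = √(L/(4πS)) = √(1.69×10²⁶/(4π·12710)).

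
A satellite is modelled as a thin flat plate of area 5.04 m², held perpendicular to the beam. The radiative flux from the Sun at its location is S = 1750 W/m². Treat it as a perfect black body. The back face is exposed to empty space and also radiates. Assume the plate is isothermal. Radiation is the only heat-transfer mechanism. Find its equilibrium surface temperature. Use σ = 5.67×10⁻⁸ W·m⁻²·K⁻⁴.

T ≈ 352 K

At equilibrium, absorbed power = emitted power.
Absorbing cross-section = A = 5.040 m²; emitting surface = 2A = 10.08 m² (ratio 2).
S·A_cross = εσ·A_surf·T⁴  ⇒  T⁴ = S/(2σ).
T⁴ = 1.00·1750/(2·5.67×10⁻⁸) = 1.543×10¹⁰ K⁴.
T = (1.543×10¹⁰)^(1/4).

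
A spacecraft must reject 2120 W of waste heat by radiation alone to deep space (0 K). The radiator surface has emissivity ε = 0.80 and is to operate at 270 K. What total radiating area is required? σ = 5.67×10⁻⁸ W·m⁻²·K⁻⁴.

P = εσA T⁴ ⇒ A = P/(εσT⁴).
T⁴ = 5.314×10⁹ K⁴.
A = 2120/(0.80 × 5.67×10⁻⁸ × 5.314×10⁹).

A ≈ 8.79 m²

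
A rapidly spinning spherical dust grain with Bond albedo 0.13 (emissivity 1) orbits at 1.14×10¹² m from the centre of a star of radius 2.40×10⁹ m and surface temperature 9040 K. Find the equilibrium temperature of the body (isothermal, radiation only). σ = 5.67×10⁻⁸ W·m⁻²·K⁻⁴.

The star's surface emits σT_*⁴; at distance d the flux is S = σT_*⁴(R_*/d)².
S = 5.67×10⁻⁸·(9040)⁴·(2.40×10⁹/1.14×10¹²)² = 1678 W/m².
For an isothermal sphere T⁴ = (1−a)S/(4σ) = 6.438×10⁹ K⁴.

T ≈ 283 K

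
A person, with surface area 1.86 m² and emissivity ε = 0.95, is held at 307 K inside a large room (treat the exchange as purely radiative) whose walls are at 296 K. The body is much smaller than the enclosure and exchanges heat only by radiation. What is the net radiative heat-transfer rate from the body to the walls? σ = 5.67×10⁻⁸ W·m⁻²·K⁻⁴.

For a small grey body in a large enclosure: P_net = εσA(T_body⁴ − T_wall⁴).
A = 1.86 m²; T_body⁴ − T_wall⁴ = 8.883×10⁹ − 7.677×10⁹ = 1.206×10⁹ K⁴.
|P_net| = 0.95·5.67×10⁻⁸·1.860·1.206×10⁹.

P_net ≈ 121 W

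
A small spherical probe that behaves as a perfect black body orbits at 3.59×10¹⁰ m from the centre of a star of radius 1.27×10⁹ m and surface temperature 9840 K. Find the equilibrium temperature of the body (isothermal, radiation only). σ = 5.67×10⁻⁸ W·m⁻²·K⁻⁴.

The star's surface emits σT_*⁴; at distance d the flux is S = σT_*⁴(R_*/d)².
S = 5.67×10⁻⁸·(9840)⁴·(1.27×10⁹/3.59×10¹⁰)² = 6.652×10⁵ W/m².
For an isothermal sphere T⁴ = (1−a)S/(4σ) = 2.933×10¹² K⁴.

T ≈ 1310 K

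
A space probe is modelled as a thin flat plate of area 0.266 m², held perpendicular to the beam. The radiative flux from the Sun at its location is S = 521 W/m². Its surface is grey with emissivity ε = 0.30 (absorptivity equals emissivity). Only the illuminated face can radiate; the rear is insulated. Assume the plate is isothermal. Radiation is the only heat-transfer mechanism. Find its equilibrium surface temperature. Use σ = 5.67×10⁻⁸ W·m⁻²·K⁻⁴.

At equilibrium, absorbed power = emitted power.
Absorbing cross-section = A = 0.2660 m²; emitting surface = A = 0.2660 m² (ratio 1).
εS·A_cross = εσ·A_surf·T⁴  ⇒  T⁴ = S/(1σ)   (ε cancels).
T⁴ = 521/(1·5.67×10⁻⁸) = 9.189×10⁹ K⁴.
T = (9.189×10⁹)^(1/4).

T ≈ 310 K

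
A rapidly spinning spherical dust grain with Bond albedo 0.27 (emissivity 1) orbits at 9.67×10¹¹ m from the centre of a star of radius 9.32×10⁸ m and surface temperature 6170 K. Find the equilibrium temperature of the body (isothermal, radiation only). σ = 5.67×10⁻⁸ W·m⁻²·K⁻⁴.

T ≈ 125 K

The star's surface emits σT_*⁴; at distance d the flux is S = σT_*⁴(R_*/d)².
S = 5.67×10⁻⁸·(6170)⁴·(9.32×10⁸/9.67×10¹¹)² = 76.33 W/m².
For an isothermal sphere T⁴ = (1−a)S/(4σ) = 2.457×10⁸ K⁴.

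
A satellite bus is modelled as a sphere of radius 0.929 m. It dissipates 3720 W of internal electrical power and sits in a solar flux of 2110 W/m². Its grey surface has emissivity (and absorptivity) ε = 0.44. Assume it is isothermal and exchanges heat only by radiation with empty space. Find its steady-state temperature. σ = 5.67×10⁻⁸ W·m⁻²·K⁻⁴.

At steady state, absorbed solar power + internal power = radiated power.
Absorbed: α·S·A_cross = 0.44·2110·2.711 = 2517 W (cross-section πr²).
Total input = 2517 + 3720 = 6237 W.
Radiated: εσ·A_surf·T⁴ with A_surf = 4πr² = 10.85 m².
T⁴ = 6237/(0.44·5.67×10⁻⁸·10.85) = 2.305×10¹⁰ K⁴.

T ≈ 390 K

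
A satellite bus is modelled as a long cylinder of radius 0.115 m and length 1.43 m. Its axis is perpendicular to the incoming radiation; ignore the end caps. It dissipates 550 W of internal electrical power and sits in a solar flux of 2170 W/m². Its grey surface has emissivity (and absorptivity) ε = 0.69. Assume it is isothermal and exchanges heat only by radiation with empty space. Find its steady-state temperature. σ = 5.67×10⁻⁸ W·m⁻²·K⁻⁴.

At steady state, absorbed solar power + internal power = radiated power.
Absorbed: α·S·A_cross = 0.69·2170·0.3289 = 492.5 W (cross-section 2rL).
Total input = 492.5 + 550 = 1042 W.
Radiated: εσ·A_surf·T⁴ with A_surf = 2πrL = 1.033 m².
T⁴ = 1042/(0.69·5.67×10⁻⁸·1.033) = 2.579×10¹⁰ K⁴.

T ≈ 401 K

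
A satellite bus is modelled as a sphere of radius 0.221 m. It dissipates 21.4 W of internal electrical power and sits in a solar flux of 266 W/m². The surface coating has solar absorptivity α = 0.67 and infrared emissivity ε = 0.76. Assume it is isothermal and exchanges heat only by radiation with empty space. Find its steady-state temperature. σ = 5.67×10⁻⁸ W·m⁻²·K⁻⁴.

T ≈ 207 K

At steady state, absorbed solar power + internal power = radiated power.
Absorbed: α·S·A_cross = 0.67·266·0.1534 = 27.35 W (cross-section πr²).
Total input = 27.35 + 21.4 = 48.75 W.
Radiated: εσ·A_surf·T⁴ with A_surf = 4πr² = 0.6138 m².
T⁴ = 48.75/(0.76·5.67×10⁻⁸·0.6138) = 1.843×10⁹ K⁴.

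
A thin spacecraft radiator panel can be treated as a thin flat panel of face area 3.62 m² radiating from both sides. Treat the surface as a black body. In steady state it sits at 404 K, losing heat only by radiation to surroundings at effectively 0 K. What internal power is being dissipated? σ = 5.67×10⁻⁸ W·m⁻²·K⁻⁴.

Steady state: P = εσA T⁴.
A = 2·3.62 = 7.240 m²; T⁴ = (404)⁴ = 2.664×10¹⁰ K⁴.
P = 1.0 × 5.67×10⁻⁸ × 7.240 × 2.664×10¹⁰.

P ≈ 10900 W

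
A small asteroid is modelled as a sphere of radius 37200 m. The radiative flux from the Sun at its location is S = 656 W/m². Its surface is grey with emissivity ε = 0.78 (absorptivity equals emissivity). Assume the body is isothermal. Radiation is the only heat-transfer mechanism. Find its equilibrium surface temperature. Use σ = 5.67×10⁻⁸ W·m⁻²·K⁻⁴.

T ≈ 232 K

At equilibrium, absorbed power = emitted power.
Absorbing cross-section = πr² = 4.347×10⁹ m²; emitting surface = 4πr² = 1.739×10¹⁰ m² (ratio 4).
εS·A_cross = εσ·A_surf·T⁴  ⇒  T⁴ = S/(4σ)   (ε cancels).
T⁴ = 656/(4·5.67×10⁻⁸) = 2.892×10⁹ K⁴.
T = (2.892×10⁹)^(1/4).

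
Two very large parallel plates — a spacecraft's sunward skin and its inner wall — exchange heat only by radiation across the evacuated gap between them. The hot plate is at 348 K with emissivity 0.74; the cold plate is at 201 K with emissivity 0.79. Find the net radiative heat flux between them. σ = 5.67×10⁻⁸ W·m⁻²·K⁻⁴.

For two infinite grey parallel plates, q = σ(T₁⁴ − T₂⁴)/(1/ε₁ + 1/ε₂ − 1).
T₁⁴ − T₂⁴ = 1.467×10¹⁰ − 1.632×10⁹ = 1.303×10¹⁰ K⁴.
1/ε₁ + 1/ε₂ − 1 = 1.351 + 1.266 − 1 = 1.617.
q = 5.67×10⁻⁸ × 1.303×10¹⁰ / 1.617.

q ≈ 457 W/m²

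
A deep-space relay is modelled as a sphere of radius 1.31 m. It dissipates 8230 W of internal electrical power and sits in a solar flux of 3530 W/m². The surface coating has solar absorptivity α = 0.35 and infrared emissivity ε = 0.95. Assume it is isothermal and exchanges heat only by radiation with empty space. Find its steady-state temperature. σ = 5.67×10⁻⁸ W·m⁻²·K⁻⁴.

At steady state, absorbed solar power + internal power = radiated power.
Absorbed: α·S·A_cross = 0.35·3530·5.391 = 6661 W (cross-section πr²).
Total input = 6661 + 8230 = 14890 W.
Radiated: εσ·A_surf·T⁴ with A_surf = 4πr² = 21.57 m².
T⁴ = 14890/(0.95·5.67×10⁻⁸·21.57) = 1.282×10¹⁰ K⁴.

T ≈ 336 K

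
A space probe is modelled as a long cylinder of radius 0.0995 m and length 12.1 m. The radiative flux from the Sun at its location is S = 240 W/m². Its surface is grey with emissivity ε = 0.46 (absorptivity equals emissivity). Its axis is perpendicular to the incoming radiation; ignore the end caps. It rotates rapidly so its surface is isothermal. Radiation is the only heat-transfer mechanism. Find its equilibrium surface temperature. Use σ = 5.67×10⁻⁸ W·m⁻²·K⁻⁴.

At equilibrium, absorbed power = emitted power.
Absorbing cross-section = 2rL = 2.408 m²; emitting surface = 2πrL = 7.565 m² (ratio π).
εS·A_cross = εσ·A_surf·T⁴  ⇒  T⁴ = S/(πσ)   (ε cancels).
T⁴ = 240/(π·5.67×10⁻⁸) = 1.347×10⁹ K⁴.
T = (1.347×10⁹)^(1/4).

T ≈ 192 K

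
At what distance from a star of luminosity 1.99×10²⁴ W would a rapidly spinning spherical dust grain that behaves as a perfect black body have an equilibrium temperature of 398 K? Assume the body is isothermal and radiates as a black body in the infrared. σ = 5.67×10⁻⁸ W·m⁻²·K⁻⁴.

d ≈ 5.28×10⁹ m

For an isothermal black-emitting sphere, (1−a)S·πr² = σ·4πr²·T⁴ ⇒ S = 4σT⁴/(1−a).
S = 4·5.67×10⁻⁸·(398)⁴/1.00 = 5691 W/m².
Flux falls as S = L/(4πd²), so d = √(L/(4πS)) = √(1.99×10²⁴/(4π·5691)).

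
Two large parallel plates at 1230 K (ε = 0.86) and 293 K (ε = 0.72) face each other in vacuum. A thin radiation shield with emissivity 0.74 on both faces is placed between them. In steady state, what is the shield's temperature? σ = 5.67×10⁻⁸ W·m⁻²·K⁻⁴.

In steady state the net flux on the hot side equals that on the cold side.
σ(T₁⁴−T_s⁴)/D₁ = σ(T_s⁴−T₂⁴)/D₂, with D₁ = 1/ε₁+1/ε_s−1 = 1.514, D₂ = 1/ε_s+1/ε₂−1 = 1.740.
Solve for T_s⁴: T_s⁴ = (D₂·T₁⁴ + D₁·T₂⁴)/(D₁+D₂) = 1.227×10¹² K⁴.

T_s ≈ 1050 K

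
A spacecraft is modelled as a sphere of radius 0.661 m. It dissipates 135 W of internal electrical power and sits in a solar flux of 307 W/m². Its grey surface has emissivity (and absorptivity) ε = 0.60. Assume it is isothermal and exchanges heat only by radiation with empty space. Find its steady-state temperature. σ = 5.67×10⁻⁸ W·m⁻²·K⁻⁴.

At steady state, absorbed solar power + internal power = radiated power.
Absorbed: α·S·A_cross = 0.60·307·1.373 = 252.8 W (cross-section πr²).
Total input = 252.8 + 135 = 387.8 W.
Radiated: εσ·A_surf·T⁴ with A_surf = 4πr² = 5.491 m².
T⁴ = 387.8/(0.60·5.67×10⁻⁸·5.491) = 2.076×10⁹ K⁴.

T ≈ 213 K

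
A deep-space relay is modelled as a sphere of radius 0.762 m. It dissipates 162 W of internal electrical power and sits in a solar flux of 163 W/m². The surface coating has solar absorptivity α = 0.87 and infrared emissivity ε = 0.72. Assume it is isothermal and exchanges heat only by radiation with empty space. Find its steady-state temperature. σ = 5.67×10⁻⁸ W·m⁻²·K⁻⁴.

T ≈ 194 K

At steady state, absorbed solar power + internal power = radiated power.
Absorbed: α·S·A_cross = 0.87·163·1.824 = 258.7 W (cross-section πr²).
Total input = 258.7 + 162 = 420.7 W.
Radiated: εσ·A_surf·T⁴ with A_surf = 4πr² = 7.297 m².
T⁴ = 420.7/(0.72·5.67×10⁻⁸·7.297) = 1.412×10⁹ K⁴.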